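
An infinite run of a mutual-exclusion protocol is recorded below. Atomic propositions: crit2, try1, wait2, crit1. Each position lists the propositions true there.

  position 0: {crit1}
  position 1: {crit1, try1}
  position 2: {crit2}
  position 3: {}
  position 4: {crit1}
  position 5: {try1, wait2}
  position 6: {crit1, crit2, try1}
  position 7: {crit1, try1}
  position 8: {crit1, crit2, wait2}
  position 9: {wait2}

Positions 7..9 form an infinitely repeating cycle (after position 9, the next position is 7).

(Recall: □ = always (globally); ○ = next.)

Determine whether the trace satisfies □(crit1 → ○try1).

crit1 → ○try1 must hold at every position from 0 onward. It fails at position 1, so □(crit1 → ○try1) is false.
Positions where crit1 holds: 0, 1, 4, 6, 7, 8.
Check ○try1 at each: 0→ok, 1→fails, 4→ok, 6→ok, 7→fails, 8→fails.

No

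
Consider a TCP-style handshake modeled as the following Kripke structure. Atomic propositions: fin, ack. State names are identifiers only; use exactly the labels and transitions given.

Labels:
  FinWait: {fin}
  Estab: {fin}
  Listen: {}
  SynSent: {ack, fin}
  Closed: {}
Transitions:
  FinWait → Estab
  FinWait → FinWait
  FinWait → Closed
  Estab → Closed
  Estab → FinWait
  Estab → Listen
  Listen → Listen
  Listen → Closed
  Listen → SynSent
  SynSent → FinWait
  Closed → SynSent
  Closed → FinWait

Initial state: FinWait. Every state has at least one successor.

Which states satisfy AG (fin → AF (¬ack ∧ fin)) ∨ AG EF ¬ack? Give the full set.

States satisfying fin → AF (¬ack ∧ fin): {FinWait, Estab, Listen, SynSent, Closed}.
States satisfying AG (fin → AF (¬ack ∧ fin)): {FinWait, Estab, Listen, SynSent, Closed}.
States satisfying EF ¬ack: {FinWait, Estab, Listen, SynSent, Closed}.
States satisfying AG EF ¬ack: {FinWait, Estab, Listen, SynSent, Closed}.
States satisfying AG (fin → AF (¬ack ∧ fin)) ∨ AG EF ¬ack: {FinWait, Estab, Listen, SynSent, Closed}.

{FinWait, Estab, Listen, SynSent, Closed}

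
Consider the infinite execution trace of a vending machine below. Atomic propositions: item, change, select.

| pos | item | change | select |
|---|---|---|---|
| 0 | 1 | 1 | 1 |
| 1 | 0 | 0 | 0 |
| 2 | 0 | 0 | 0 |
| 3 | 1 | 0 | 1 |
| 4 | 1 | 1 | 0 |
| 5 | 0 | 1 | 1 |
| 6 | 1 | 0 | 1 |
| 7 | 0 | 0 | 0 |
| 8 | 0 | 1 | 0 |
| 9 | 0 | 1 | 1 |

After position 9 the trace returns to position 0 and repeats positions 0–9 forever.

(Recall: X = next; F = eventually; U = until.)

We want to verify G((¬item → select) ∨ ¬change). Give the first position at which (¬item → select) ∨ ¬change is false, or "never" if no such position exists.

Check (¬item → select) ∨ ¬change at each position in order: 0 ✓, 1 ✓, 2 ✓, 3 ✓, 4 ✓, 5 ✓, 6 ✓, 7 ✓.
At position 8 the labels are {change}, so (¬item → select) ∨ ¬change is false there. This is the first violation.

8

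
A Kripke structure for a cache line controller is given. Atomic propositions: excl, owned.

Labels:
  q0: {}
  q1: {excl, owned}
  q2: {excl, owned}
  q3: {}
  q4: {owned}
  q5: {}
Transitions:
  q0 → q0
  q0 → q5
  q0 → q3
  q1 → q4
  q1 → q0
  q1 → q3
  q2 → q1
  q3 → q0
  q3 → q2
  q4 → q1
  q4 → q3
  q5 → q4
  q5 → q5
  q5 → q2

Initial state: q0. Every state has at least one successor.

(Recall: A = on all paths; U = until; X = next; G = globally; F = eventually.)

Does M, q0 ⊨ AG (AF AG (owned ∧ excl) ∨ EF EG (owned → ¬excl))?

States satisfying AF AG (owned ∧ excl) ∨ EF EG (owned → ¬excl): {q0, q1, q2, q3, q4, q5}.
States satisfying AG (AF AG (owned ∧ excl) ∨ EF EG (owned → ¬excl)): {q0, q1, q2, q3, q4, q5}.
Every state reachable from q0 satisfies AF AG (owned ∧ excl) ∨ EF EG (owned → ¬excl).
q0 ∈ Sat(AG (AF AG (owned ∧ excl) ∨ EF EG (owned → ¬excl))).

Holds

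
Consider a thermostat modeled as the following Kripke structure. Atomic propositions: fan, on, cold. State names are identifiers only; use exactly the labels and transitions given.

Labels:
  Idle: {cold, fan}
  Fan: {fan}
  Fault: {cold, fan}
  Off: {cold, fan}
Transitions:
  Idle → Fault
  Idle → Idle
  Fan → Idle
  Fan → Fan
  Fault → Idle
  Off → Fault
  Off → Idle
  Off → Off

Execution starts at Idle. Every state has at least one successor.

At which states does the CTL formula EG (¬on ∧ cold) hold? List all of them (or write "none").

{Idle, Fault, Off}

States satisfying ¬on ∧ cold: {Idle, Fault, Off}.
States satisfying EG (¬on ∧ cold): {Idle, Fault, Off}.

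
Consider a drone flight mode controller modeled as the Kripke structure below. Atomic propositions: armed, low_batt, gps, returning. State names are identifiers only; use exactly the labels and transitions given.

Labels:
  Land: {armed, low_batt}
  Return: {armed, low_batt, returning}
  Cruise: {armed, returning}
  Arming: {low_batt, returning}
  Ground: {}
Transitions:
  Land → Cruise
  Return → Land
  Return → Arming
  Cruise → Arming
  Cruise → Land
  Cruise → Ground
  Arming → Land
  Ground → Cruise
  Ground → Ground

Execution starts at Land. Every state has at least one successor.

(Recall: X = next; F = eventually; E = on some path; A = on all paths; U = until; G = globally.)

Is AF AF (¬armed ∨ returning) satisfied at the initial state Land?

Holds

States satisfying AF (¬armed ∨ returning): {Land, Return, Cruise, Arming, Ground}.
States satisfying AF AF (¬armed ∨ returning): {Land, Return, Cruise, Arming, Ground}.
Land ∈ Sat(AF AF (¬armed ∨ returning)).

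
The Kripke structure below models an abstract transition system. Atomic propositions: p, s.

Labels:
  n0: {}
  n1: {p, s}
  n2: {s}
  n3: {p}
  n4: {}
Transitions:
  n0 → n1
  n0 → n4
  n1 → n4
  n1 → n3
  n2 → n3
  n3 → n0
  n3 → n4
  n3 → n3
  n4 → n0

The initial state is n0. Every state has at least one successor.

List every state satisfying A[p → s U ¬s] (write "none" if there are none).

States satisfying p → s: {n0, n1, n2, n4}.
States satisfying ¬s: {n0, n3, n4}.
States satisfying A[p → s U ¬s]: {n0, n1, n2, n3, n4}.

{n0, n1, n2, n3, n4}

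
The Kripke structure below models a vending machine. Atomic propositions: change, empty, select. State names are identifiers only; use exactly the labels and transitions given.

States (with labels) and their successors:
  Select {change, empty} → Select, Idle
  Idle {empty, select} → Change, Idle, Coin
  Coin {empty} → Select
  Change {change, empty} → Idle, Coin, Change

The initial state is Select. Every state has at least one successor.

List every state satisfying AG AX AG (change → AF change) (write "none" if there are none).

{Select, Idle, Coin, Change}

States satisfying AX AG (change → AF change): {Select, Idle, Coin, Change}.
States satisfying AG AX AG (change → AF change): {Select, Idle, Coin, Change}.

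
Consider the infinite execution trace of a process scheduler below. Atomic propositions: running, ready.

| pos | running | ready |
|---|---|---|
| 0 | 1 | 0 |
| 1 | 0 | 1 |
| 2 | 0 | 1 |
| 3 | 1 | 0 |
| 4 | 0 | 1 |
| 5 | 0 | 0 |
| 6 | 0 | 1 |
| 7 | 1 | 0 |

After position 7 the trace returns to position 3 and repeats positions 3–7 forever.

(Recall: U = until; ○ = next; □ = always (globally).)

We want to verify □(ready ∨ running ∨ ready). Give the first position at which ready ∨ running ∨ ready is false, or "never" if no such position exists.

Check ready ∨ running ∨ ready at each position in order: 0 ✓, 1 ✓, 2 ✓, 3 ✓, 4 ✓.
At position 5 the labels are {}, so ready ∨ running ∨ ready is false there. This is the first violation.

5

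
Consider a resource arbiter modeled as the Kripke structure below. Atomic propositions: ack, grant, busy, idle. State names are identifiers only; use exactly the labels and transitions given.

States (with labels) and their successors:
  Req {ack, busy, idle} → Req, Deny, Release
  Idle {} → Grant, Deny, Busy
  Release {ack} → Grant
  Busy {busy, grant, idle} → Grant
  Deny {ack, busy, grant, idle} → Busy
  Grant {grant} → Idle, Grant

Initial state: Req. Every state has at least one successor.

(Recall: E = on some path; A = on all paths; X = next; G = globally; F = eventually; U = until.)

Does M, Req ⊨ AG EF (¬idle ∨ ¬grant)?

States satisfying EF (¬idle ∨ ¬grant): {Req, Idle, Release, Busy, Deny, Grant}.
States satisfying AG EF (¬idle ∨ ¬grant): {Req, Idle, Release, Busy, Deny, Grant}.
Every state reachable from Req satisfies EF (¬idle ∨ ¬grant).
Req ∈ Sat(AG EF (¬idle ∨ ¬grant)).

Yes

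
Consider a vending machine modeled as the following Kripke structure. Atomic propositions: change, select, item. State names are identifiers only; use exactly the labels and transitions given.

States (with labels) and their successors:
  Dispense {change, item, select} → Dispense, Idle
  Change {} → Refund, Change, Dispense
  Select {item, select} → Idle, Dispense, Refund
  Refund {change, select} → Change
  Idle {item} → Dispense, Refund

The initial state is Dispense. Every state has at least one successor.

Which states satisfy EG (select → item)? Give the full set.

States satisfying select → item: {Dispense, Change, Select, Idle}.
States satisfying EG (select → item): {Dispense, Change, Select, Idle}.

{Dispense, Change, Select, Idle}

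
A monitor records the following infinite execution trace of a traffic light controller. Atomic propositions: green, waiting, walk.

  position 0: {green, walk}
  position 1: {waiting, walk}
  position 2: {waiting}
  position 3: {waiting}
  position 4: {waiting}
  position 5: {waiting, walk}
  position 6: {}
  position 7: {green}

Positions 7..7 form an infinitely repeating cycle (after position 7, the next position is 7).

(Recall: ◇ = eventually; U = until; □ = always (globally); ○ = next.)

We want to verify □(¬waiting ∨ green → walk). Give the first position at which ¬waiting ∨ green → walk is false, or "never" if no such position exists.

6

Check ¬waiting ∨ green → walk at each position in order: 0 ✓, 1 ✓, 2 ✓, 3 ✓, 4 ✓, 5 ✓.
At position 6 the labels are {}, so ¬waiting ∨ green → walk is false there. This is the first violation.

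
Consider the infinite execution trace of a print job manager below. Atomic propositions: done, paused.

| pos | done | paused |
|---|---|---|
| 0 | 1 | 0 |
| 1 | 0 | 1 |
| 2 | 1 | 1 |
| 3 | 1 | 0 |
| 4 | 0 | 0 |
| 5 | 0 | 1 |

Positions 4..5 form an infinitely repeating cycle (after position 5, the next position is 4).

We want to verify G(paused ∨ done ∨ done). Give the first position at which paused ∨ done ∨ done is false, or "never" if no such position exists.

Check paused ∨ done ∨ done at each position in order: 0 ✓, 1 ✓, 2 ✓, 3 ✓.
At position 4 the labels are {}, so paused ∨ done ∨ done is false there. This is the first violation.

4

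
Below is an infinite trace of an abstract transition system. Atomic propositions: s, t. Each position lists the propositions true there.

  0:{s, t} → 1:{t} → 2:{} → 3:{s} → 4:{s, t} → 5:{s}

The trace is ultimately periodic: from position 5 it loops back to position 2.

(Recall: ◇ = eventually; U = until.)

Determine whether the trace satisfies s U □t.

Walking from position 0: at position 1, □t has not yet held and s fails, so s U □t is false.

Does not hold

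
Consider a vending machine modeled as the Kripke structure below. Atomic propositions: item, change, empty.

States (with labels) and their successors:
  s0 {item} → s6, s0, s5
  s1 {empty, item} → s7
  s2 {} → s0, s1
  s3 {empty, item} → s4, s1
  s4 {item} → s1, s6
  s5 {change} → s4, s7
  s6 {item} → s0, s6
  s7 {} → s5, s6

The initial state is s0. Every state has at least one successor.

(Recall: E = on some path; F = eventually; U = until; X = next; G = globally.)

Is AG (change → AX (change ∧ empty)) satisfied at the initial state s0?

States satisfying change → AX (change ∧ empty): {s0, s1, s2, s3, s4, s6, s7}.
States satisfying AG (change → AX (change ∧ empty)): ∅.
s5 is reachable from s0 and violates change → AX (change ∧ empty), so AG fails at s0.
s0 ∉ Sat(AG (change → AX (change ∧ empty))).

Does not hold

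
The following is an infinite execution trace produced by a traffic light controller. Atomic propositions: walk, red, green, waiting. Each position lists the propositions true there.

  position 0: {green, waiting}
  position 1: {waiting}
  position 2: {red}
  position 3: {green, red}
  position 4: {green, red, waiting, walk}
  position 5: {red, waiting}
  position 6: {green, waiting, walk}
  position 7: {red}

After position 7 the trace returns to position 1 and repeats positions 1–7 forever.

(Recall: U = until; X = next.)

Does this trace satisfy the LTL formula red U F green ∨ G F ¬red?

Walking from position 0: F green first holds at position 0, and red holds at every earlier position along the way, so red U F green holds.
F ¬red holds at every position 0..7, and those are all positions ever visited, so G F ¬red holds.
At position 0: red U F green is true; G F ¬red is true; so red U F green ∨ G F ¬red is true.

Satisfied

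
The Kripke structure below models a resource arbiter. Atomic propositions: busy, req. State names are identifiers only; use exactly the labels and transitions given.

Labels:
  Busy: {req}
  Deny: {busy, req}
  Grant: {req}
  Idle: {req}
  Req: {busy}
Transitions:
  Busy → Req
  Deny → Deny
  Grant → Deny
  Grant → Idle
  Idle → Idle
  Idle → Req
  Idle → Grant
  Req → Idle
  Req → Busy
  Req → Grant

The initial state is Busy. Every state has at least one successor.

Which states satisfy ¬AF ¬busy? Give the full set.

{Deny}

States satisfying ¬busy: {Busy, Grant, Idle}.
States satisfying AF ¬busy: {Busy, Grant, Idle, Req}.
States satisfying ¬AF ¬busy: {Deny}.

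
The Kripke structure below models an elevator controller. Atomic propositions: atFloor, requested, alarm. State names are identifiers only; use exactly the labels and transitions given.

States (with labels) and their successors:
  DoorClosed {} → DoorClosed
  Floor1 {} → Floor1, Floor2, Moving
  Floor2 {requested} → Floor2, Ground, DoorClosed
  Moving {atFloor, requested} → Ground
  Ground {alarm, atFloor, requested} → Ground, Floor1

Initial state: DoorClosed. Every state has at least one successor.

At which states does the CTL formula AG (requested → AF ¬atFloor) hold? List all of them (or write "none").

States satisfying requested → AF ¬atFloor: {DoorClosed, Floor1, Floor2}.
States satisfying AG (requested → AF ¬atFloor): {DoorClosed}.

{DoorClosed}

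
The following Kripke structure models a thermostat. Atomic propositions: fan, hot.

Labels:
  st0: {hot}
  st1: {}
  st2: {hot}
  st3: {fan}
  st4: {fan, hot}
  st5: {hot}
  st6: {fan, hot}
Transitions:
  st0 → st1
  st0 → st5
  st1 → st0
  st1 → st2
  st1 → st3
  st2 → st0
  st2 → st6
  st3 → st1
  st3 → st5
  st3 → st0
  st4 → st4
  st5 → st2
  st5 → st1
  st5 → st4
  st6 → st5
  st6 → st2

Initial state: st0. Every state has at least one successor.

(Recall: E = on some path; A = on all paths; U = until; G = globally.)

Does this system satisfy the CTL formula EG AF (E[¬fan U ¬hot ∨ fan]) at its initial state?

States satisfying AF (E[¬fan U ¬hot ∨ fan]): {st0, st1, st2, st3, st4, st5, st6}.
States satisfying EG AF (E[¬fan U ¬hot ∨ fan]): {st0, st1, st2, st3, st4, st5, st6}.
st0 ∈ Sat(EG AF (E[¬fan U ¬hot ∨ fan])).

Satisfied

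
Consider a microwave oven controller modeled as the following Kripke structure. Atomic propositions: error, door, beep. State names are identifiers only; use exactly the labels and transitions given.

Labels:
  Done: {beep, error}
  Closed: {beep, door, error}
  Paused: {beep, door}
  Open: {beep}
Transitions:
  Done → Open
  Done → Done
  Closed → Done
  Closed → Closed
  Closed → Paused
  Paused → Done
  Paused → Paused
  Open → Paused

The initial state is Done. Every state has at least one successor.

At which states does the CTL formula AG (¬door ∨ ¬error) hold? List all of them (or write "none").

{Done, Paused, Open}

States satisfying ¬door ∨ ¬error: {Done, Paused, Open}.
States satisfying AG (¬door ∨ ¬error): {Done, Paused, Open}.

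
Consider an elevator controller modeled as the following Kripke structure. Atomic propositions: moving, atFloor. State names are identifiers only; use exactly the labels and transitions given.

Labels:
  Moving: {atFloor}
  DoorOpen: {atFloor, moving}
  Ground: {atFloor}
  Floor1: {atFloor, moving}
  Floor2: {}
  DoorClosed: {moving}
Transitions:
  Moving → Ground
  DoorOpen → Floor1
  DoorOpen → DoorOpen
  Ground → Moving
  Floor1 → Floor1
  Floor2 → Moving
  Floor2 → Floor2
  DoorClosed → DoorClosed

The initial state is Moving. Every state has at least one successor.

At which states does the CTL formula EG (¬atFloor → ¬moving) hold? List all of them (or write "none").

{Moving, DoorOpen, Ground, Floor1, Floor2}

States satisfying ¬atFloor → ¬moving: {Moving, DoorOpen, Ground, Floor1, Floor2}.
States satisfying EG (¬atFloor → ¬moving): {Moving, DoorOpen, Ground, Floor1, Floor2}.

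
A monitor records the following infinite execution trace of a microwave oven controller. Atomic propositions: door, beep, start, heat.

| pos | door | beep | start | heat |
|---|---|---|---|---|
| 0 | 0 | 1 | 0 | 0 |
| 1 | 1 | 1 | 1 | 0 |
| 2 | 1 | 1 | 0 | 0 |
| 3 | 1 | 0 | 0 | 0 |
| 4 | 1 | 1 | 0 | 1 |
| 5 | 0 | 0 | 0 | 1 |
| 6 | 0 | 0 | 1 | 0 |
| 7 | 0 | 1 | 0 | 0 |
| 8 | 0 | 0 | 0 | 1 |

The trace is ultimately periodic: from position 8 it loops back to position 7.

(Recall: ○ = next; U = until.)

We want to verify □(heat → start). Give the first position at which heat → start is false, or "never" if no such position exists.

Check heat → start at each position in order: 0 ✓, 1 ✓, 2 ✓, 3 ✓.
At position 4 the labels are {beep, door, heat}, so heat → start is false there. This is the first violation.

4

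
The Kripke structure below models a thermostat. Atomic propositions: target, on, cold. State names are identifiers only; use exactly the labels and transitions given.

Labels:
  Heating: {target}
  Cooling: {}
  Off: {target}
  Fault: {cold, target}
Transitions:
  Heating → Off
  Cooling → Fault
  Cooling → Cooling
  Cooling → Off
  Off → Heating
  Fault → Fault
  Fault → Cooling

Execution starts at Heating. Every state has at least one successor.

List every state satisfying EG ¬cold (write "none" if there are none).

States satisfying ¬cold: {Heating, Cooling, Off}.
States satisfying EG ¬cold: {Heating, Cooling, Off}.

{Heating, Cooling, Off}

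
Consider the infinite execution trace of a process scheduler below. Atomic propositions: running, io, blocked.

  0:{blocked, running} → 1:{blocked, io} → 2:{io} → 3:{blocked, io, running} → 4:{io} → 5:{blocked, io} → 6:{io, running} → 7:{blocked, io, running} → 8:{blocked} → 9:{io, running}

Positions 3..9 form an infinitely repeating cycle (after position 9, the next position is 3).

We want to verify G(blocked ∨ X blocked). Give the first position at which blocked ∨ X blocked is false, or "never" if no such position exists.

never

blocked ∨ X blocked holds at every position 0..9, and those are all the positions the trace ever visits, so the invariant G(blocked ∨ X blocked) is never violated.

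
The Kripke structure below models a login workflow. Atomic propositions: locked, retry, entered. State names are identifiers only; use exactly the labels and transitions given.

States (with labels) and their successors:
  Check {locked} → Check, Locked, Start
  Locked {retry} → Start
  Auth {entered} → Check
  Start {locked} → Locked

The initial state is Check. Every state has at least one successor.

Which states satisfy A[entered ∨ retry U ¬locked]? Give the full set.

{Locked, Auth}

States satisfying entered ∨ retry: {Locked, Auth}.
States satisfying ¬locked: {Locked, Auth}.
States satisfying A[entered ∨ retry U ¬locked]: {Locked, Auth}.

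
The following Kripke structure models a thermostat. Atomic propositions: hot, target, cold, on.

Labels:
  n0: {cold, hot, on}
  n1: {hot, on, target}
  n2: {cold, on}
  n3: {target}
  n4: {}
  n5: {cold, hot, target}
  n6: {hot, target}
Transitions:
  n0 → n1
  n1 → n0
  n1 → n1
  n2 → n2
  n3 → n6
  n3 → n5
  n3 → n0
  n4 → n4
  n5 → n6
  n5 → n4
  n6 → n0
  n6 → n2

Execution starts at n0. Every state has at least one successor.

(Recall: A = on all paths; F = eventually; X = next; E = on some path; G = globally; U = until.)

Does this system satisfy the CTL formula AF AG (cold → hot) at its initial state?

Satisfied

States satisfying AG (cold → hot): {n0, n1, n4}.
States satisfying AF AG (cold → hot): {n0, n1, n4}.
n0 ∈ Sat(AF AG (cold → hot)).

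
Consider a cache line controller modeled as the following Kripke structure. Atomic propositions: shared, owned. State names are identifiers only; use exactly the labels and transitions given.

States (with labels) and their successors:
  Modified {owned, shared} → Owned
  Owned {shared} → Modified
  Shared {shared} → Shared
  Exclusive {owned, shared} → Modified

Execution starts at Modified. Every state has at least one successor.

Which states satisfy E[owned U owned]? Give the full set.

{Modified, Exclusive}

States satisfying owned: {Modified, Exclusive}.
States satisfying E[owned U owned]: {Modified, Exclusive}.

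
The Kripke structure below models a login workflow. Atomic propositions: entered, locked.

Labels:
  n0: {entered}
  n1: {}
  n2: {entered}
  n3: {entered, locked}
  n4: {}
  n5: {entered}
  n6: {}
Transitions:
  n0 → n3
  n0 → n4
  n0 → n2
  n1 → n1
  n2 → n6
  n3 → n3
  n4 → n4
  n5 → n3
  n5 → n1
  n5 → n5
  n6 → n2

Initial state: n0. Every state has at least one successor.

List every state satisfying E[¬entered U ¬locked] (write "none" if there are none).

{n0, n1, n2, n4, n5, n6}

States satisfying ¬entered: {n1, n4, n6}.
States satisfying ¬locked: {n0, n1, n2, n4, n5, n6}.
States satisfying E[¬entered U ¬locked]: {n0, n1, n2, n4, n5, n6}.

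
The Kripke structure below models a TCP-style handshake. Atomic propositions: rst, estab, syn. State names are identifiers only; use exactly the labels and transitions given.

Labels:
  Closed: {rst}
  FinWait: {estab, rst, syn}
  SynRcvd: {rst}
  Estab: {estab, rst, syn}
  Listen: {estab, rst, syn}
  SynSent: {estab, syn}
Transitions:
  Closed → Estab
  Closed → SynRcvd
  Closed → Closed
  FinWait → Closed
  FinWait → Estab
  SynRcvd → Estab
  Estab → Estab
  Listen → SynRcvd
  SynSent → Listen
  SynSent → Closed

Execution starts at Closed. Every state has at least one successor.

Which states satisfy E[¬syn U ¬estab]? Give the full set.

{Closed, SynRcvd}

States satisfying ¬syn: {Closed, SynRcvd}.
States satisfying ¬estab: {Closed, SynRcvd}.
States satisfying E[¬syn U ¬estab]: {Closed, SynRcvd}.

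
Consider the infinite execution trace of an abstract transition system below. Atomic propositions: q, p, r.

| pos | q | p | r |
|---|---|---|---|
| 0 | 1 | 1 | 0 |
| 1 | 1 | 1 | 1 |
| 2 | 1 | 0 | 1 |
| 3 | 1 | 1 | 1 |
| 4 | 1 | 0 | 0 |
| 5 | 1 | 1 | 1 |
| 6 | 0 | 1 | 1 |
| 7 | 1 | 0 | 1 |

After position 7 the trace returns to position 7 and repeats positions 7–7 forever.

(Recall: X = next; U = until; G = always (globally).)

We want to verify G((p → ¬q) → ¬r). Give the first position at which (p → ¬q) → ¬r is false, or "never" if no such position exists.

2

Check (p → ¬q) → ¬r at each position in order: 0 ✓, 1 ✓.
At position 2 the labels are {q, r}, so (p → ¬q) → ¬r is false there. This is the first violation.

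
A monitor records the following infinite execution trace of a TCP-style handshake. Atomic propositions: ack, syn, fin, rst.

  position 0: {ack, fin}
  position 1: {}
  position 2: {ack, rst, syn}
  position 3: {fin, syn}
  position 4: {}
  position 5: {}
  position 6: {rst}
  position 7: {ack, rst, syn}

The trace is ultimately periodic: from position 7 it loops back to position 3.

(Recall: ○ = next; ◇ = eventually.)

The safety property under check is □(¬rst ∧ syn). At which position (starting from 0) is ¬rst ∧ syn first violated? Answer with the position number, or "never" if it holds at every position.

At position 0 the labels are {ack, fin}, so ¬rst ∧ syn is false there. This is the first violation.

0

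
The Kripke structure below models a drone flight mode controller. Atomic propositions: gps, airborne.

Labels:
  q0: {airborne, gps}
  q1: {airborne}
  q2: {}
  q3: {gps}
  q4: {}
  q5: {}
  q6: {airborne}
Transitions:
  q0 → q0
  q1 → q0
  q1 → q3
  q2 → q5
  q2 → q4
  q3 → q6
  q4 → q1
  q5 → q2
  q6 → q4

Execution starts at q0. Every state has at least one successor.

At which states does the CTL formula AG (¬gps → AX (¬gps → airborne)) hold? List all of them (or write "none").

States satisfying ¬gps → AX (¬gps → airborne): {q0, q1, q3, q4}.
States satisfying AG (¬gps → AX (¬gps → airborne)): {q0}.

{q0}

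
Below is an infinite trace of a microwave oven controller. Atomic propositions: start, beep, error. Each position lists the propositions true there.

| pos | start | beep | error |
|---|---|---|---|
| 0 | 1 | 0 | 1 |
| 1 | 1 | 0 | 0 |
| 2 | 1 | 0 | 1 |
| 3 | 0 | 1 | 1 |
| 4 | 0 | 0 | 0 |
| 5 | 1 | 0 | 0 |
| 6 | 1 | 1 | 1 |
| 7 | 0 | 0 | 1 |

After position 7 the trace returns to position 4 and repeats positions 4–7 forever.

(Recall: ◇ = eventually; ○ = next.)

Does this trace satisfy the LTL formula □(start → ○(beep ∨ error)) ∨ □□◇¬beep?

Holds

start → ○(beep ∨ error) must hold at every position from 0 onward. It fails at position 0, so □(start → ○(beep ∨ error)) is false.
Positions where start holds: 0, 1, 2, 5, 6.
Check ○(beep ∨ error) at each: 0→fails, 1→ok, 2→ok, 5→ok, 6→ok.
□◇¬beep holds at every position 0..7, and those are all positions ever visited, so □□◇¬beep holds.
At position 0: □(start → ○(beep ∨ error)) is false; □□◇¬beep is true; so □(start → ○(beep ∨ error)) ∨ □□◇¬beep is true.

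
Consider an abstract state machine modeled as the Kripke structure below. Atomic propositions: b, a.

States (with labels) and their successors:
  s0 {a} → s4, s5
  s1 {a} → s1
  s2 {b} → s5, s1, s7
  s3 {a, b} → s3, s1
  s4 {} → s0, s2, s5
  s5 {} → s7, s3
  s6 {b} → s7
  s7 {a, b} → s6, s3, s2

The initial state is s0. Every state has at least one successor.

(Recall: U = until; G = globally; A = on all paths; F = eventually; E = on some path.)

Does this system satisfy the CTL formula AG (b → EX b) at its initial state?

States satisfying b → EX b: {s0, s1, s2, s3, s4, s5, s6, s7}.
States satisfying AG (b → EX b): {s0, s1, s2, s3, s4, s5, s6, s7}.
Every state reachable from s0 satisfies b → EX b.
s0 ∈ Sat(AG (b → EX b)).

Yes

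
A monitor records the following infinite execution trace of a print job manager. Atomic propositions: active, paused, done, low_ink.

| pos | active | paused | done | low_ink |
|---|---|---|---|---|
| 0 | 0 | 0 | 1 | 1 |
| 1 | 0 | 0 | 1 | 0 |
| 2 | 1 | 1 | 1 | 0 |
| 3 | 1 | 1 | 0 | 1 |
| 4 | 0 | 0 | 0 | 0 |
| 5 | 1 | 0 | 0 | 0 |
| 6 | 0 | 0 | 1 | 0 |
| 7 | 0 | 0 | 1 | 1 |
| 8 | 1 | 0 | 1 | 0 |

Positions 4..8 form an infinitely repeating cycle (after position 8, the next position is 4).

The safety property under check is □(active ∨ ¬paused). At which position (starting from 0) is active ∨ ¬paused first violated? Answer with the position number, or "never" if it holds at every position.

never

active ∨ ¬paused holds at every position 0..8, and those are all the positions the trace ever visits, so the invariant □(active ∨ ¬paused) is never violated.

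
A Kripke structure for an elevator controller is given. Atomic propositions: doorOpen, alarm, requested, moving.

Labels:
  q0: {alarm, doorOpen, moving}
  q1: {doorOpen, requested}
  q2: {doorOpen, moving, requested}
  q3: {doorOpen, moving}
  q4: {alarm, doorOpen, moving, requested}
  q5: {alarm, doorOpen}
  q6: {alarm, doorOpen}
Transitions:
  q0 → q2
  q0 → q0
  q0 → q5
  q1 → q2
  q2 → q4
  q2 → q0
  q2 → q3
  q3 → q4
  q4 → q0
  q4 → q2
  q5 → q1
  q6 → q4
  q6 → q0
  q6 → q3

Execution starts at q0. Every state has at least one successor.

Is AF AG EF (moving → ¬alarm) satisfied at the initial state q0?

States satisfying AG EF (moving → ¬alarm): {q0, q1, q2, q3, q4, q5, q6}.
States satisfying AF AG EF (moving → ¬alarm): {q0, q1, q2, q3, q4, q5, q6}.
q0 ∈ Sat(AF AG EF (moving → ¬alarm)).

Yes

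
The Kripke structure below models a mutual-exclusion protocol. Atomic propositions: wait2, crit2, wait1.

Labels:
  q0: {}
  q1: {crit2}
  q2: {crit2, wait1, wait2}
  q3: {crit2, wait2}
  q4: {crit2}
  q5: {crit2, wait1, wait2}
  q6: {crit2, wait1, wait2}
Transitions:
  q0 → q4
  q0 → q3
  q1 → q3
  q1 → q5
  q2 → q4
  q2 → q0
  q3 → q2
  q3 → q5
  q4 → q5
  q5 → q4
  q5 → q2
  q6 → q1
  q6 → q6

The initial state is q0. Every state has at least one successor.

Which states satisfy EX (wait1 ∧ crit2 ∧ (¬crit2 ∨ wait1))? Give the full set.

States satisfying wait1 ∧ crit2 ∧ (¬crit2 ∨ wait1): {q2, q5, q6}.
States satisfying EX (wait1 ∧ crit2 ∧ (¬crit2 ∨ wait1)): {q1, q3, q4, q5, q6}.

{q1, q3, q4, q5, q6}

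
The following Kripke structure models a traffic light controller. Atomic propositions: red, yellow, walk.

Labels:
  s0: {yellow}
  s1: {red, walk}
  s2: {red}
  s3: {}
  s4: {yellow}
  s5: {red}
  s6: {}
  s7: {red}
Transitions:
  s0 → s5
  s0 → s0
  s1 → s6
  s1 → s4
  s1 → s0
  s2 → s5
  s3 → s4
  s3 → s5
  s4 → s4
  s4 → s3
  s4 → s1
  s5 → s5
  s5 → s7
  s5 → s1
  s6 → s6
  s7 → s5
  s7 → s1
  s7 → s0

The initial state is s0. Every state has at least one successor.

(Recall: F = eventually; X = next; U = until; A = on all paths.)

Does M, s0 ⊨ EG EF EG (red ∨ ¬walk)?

States satisfying EF EG (red ∨ ¬walk): {s0, s1, s2, s3, s4, s5, s6, s7}.
States satisfying EG EF EG (red ∨ ¬walk): {s0, s1, s2, s3, s4, s5, s6, s7}.
s0 ∈ Sat(EG EF EG (red ∨ ¬walk)).

Satisfied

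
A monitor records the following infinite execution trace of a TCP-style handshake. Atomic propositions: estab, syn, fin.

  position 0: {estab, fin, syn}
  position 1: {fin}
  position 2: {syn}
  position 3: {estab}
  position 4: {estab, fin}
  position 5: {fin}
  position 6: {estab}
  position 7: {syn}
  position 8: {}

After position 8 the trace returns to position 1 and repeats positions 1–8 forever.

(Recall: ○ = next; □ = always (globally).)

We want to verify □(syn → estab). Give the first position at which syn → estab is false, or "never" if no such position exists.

2

Check syn → estab at each position in order: 0 ✓, 1 ✓.
At position 2 the labels are {syn}, so syn → estab is false there. This is the first violation.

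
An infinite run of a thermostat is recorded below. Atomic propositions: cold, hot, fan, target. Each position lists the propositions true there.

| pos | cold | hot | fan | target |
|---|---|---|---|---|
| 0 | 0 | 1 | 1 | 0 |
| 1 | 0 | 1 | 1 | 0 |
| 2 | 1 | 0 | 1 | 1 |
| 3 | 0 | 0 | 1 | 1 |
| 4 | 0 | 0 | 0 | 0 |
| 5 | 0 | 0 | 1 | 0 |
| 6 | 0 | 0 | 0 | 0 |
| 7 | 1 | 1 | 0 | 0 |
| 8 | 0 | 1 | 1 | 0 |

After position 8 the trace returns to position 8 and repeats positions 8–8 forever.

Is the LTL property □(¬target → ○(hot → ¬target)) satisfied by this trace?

¬target → ○(hot → ¬target) holds at every position 0..8, and those are all positions ever visited, so □(¬target → ○(hot → ¬target)) holds.
Positions where ¬target holds: 0, 1, 4, 5, 6, 7, 8.
Check ○(hot → ¬target) at each: 0→ok, 1→ok, 4→ok, 5→ok, 6→ok, 7→ok, 8→ok.

Holds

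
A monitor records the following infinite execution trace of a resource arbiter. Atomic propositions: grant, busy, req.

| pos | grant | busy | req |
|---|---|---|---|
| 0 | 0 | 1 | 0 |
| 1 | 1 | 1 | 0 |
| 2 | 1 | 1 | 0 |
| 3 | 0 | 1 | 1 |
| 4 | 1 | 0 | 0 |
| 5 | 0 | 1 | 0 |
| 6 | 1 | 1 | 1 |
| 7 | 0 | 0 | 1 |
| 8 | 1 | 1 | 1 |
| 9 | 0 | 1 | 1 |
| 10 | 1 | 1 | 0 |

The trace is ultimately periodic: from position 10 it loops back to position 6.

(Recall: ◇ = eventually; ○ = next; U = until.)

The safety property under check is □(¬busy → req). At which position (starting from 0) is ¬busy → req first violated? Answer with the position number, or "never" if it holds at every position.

Check ¬busy → req at each position in order: 0 ✓, 1 ✓, 2 ✓, 3 ✓.
At position 4 the labels are {grant}, so ¬busy → req is false there. This is the first violation.

4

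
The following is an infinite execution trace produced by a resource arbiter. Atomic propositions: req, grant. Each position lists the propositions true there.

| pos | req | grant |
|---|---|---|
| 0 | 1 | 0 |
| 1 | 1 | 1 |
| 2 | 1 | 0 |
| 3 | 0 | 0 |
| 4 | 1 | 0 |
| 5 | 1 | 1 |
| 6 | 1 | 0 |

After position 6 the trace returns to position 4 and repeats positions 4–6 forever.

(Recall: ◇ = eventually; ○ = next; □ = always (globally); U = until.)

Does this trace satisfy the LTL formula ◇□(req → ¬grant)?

No

□(req → ¬grant) is false at every position 0..6, so it never becomes true and ◇□(req → ¬grant) fails.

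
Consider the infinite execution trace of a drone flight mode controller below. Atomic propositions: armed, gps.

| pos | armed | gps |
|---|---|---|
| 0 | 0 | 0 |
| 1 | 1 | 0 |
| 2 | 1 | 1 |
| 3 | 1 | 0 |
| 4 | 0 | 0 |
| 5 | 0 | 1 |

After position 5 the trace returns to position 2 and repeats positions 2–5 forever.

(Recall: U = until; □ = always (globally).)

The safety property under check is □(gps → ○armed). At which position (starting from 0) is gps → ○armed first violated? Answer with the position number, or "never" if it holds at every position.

never

gps → ○armed holds at every position 0..5, and those are all the positions the trace ever visits, so the invariant □(gps → ○armed) is never violated.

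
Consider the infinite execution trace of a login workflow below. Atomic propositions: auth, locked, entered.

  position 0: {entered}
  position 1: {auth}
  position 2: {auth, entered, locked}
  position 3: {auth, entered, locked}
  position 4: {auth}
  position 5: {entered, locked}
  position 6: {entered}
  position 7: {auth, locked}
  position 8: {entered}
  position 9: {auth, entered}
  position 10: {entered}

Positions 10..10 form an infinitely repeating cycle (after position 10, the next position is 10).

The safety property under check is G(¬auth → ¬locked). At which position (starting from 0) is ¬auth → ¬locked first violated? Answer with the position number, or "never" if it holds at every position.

5

Check ¬auth → ¬locked at each position in order: 0 ✓, 1 ✓, 2 ✓, 3 ✓, 4 ✓.
At position 5 the labels are {entered, locked}, so ¬auth → ¬locked is false there. This is the first violation.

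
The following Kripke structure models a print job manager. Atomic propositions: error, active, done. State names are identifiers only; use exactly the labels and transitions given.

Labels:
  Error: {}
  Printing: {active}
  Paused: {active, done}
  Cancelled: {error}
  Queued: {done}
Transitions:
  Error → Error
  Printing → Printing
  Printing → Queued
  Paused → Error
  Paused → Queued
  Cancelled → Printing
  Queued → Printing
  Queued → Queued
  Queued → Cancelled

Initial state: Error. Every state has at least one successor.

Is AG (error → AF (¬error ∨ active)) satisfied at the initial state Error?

States satisfying error → AF (¬error ∨ active): {Error, Printing, Paused, Cancelled, Queued}.
States satisfying AG (error → AF (¬error ∨ active)): {Error, Printing, Paused, Cancelled, Queued}.
Every state reachable from Error satisfies error → AF (¬error ∨ active).
Error ∈ Sat(AG (error → AF (¬error ∨ active))).

Holds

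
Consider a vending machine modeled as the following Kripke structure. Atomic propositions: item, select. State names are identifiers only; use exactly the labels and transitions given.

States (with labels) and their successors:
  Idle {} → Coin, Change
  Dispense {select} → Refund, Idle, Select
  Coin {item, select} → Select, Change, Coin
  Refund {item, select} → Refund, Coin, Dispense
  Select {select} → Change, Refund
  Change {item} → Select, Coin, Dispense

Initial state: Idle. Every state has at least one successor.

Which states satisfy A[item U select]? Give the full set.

{Dispense, Coin, Refund, Select, Change}

States satisfying item: {Coin, Refund, Change}.
States satisfying select: {Dispense, Coin, Refund, Select}.
States satisfying A[item U select]: {Dispense, Coin, Refund, Select, Change}.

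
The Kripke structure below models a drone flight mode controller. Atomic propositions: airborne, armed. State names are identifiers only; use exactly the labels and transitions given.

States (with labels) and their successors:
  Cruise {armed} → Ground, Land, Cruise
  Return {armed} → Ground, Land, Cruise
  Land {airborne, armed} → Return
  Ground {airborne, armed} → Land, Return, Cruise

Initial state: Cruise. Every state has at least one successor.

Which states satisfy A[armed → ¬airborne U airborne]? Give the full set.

{Land, Ground}

States satisfying armed → ¬airborne: {Cruise, Return}.
States satisfying airborne: {Land, Ground}.
States satisfying A[armed → ¬airborne U airborne]: {Land, Ground}.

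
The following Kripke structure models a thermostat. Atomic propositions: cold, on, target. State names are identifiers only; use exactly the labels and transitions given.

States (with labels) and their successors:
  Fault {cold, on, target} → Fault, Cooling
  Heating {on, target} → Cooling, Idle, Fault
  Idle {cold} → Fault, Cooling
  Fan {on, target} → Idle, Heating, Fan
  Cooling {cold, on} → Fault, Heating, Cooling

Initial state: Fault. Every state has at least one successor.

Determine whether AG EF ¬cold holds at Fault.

Yes

States satisfying EF ¬cold: {Fault, Heating, Idle, Fan, Cooling}.
States satisfying AG EF ¬cold: {Fault, Heating, Idle, Fan, Cooling}.
Every state reachable from Fault satisfies EF ¬cold.
Fault ∈ Sat(AG EF ¬cold).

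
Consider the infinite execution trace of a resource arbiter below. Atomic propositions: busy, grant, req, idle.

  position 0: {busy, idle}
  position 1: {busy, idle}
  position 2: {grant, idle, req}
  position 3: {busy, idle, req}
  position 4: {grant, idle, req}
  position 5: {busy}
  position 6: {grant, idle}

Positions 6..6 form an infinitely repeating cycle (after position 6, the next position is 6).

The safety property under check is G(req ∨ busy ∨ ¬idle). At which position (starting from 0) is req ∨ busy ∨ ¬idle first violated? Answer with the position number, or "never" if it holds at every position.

6

Check req ∨ busy ∨ ¬idle at each position in order: 0 ✓, 1 ✓, 2 ✓, 3 ✓, 4 ✓, 5 ✓.
At position 6 the labels are {grant, idle}, so req ∨ busy ∨ ¬idle is false there. This is the first violation.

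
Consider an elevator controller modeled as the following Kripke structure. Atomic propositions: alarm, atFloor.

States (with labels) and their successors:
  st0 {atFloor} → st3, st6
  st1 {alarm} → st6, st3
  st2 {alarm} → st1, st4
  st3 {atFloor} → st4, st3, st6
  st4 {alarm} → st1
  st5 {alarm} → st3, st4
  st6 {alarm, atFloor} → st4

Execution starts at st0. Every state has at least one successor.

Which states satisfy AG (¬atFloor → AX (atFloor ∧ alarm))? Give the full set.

States satisfying ¬atFloor → AX (atFloor ∧ alarm): {st0, st3, st6}.
States satisfying AG (¬atFloor → AX (atFloor ∧ alarm)): ∅.

none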